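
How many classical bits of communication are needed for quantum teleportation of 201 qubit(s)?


Quantum teleportation requires 2 classical bits per qubit teleported.
201 qubit(s) -> 2 * 201 = 402 classical bits

402


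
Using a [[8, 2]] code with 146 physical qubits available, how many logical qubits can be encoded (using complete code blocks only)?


Each code block uses 8 physical qubits for 2 logical qubit(s).
Number of complete blocks = floor(146 / 8) = 18
Logical qubits = 18 * 2
= 36

36


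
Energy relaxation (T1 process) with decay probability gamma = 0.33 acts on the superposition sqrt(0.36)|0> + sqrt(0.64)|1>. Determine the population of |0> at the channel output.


For amplitude damping with parameter gamma on state sqrt(a)|0> + sqrt(b)|1>:
alpha^2 = 0.36, beta^2 = 0.64
P(|0>) = alpha^2 + gamma * beta^2
= 0.36 + 0.33 * 0.64
= 0.36 + 0.2112
= 0.5712

0.5712


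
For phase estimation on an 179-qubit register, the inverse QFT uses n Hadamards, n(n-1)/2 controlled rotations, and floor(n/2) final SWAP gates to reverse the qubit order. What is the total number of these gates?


Hadamard gates: 179
Controlled rotations: n*(n-1)/2 = 179*178/2 = 15931
SWAP gates: floor(n/2) = floor(179/2) = 89
Total = 179 + 15931 + 89
= 16199

16199


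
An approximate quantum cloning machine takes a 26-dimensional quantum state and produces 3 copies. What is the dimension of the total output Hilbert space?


Output space = H^(tensor 3) where dim(H) = 26
dim = 26^3
= 676 (after 2 factors)
= 17576 (after 3 factors)
= 17576

17576


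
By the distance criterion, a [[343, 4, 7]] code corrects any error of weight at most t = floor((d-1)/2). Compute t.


Code parameters: [[343, 4, 7]], distance d = 7.
Number of correctable errors = floor((d-1)/2)
= floor((7 - 1)/2)
= floor(6/2)
= 3

3


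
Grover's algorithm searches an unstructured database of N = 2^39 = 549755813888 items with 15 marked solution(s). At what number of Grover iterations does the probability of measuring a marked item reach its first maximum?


After j Grover iterations the success probability is P(j) = sin^2((2j+1)*theta), where sin(theta) = sqrt(k/N).
N = 2^39 = 549755813888, k = 15
sin(theta) = sqrt(k/N) = 5.223489356e-06
theta = arcsin(sqrt(k/N)) = 5.223489356e-06 rad
P(j) reaches its first maximum when (2j+1)*theta is as close as possible to pi/2, i.e. j = round(pi/(4*theta) - 1/2).
pi/(4*theta) - 1/2 = 150358.4095
(For comparison, the common estimate pi/4 * sqrt(N/k) = 150358.9095; the exact maximiser is used here.)
Optimal iterations = 150358

150358


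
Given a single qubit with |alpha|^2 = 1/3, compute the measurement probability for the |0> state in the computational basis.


|alpha|^2 = 1/3 = 0.3333
|beta|^2 = 1 - 1/3 = 2/3 = 0.6667
P(|0>) = |alpha|^2 = 0.3333

0.3333


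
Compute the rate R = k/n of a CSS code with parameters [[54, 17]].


Code rate R = k/n
= 17/54
= 0.3148

0.3148


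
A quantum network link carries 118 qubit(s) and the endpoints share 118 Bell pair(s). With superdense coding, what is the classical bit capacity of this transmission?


Superdense coding allows 2 classical bits per shared entangled pair.
118 pair(s) -> 2 * 118 = 236 classical bits

236


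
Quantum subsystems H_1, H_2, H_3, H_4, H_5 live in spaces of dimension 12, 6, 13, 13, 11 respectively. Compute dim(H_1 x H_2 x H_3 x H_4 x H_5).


dim(H_1 x H_2 x H_3 x H_4 x H_5) = 12 * 6 * 13 * 13 * 11
= 72 * 13 * 13 * 11
= 936 * 13 * 11
= 12168 * 11
= 133848

133848


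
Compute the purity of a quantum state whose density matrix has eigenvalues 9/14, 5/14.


tr(rho^2) = sum of eigenvalues squared
= (9/14)^2 + (5/14)^2
= (81 + 25) / 196
= 106/196
= 0.5408

0.5408


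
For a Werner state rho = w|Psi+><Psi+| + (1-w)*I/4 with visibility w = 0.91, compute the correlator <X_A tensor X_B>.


|Psi+> = (|01> + |10>)/sqrt(2)
For the pure Bell state, <X_A X_B> = +1 (Bell-state Pauli correlator).
The maximally-mixed part I/4 has tr(I/4 * P tensor P) = 0 for any traceless Pauli P.
So <X_A X_B>_rho = w * (+1) + (1 - w) * 0
= 0.91 * (+1)
= 0.9100

0.9100


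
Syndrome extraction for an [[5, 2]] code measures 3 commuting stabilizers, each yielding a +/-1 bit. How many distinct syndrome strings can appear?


Each stabilizer generator gives a binary (+1 or -1) measurement outcome.
With 3 independent generators:
Total syndromes = 2^3
= 8

8


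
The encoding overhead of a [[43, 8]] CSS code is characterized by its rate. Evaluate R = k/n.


Code rate R = k/n
= 8/43
= 0.1860

0.1860


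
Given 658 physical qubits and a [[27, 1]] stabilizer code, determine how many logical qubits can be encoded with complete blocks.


Each code block uses 27 physical qubits for 1 logical qubit(s).
Number of complete blocks = floor(658 / 27) = 24
Logical qubits = 24 * 1
= 24

24


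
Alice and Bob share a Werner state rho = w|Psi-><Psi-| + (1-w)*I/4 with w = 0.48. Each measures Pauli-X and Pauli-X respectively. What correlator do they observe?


|Psi-> = (|01> - |10>)/sqrt(2)
For the pure Bell state, <X_A X_B> = -1 (Bell-state Pauli correlator).
The maximally-mixed part I/4 has tr(I/4 * P tensor P) = 0 for any traceless Pauli P.
So <X_A X_B>_rho = w * (-1) + (1 - w) * 0
= 0.48 * (-1)
= -0.4800

-0.4800


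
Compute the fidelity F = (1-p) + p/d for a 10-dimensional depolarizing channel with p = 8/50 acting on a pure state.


F = (1-p) + p/d
= (1 - 0.1600) + 0.1600/10
= 0.8400 + 0.0160
= 0.8560

0.8560


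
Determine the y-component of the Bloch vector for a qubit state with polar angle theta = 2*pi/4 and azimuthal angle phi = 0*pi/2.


theta = 1.5708, phi = 0.0000
r_y = sin(theta)*sin(phi) = 1.0000 * 0.0000
r_y = 0.0000

0.0000


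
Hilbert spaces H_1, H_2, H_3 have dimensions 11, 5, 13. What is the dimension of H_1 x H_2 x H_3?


dim(H_1 x H_2 x H_3) = 11 * 5 * 13
= 55 * 13
= 715

715


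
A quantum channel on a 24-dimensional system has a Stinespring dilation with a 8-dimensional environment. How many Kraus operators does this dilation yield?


Tracing out the environment in an orthonormal basis {|i>_E} gives Kraus operators K_i = <i|_E U |0>_E.
Number of Kraus operators = dim(H_env) = d_env
= 8

8


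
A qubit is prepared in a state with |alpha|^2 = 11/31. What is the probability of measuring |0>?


|alpha|^2 = 11/31 = 0.3548
|beta|^2 = 1 - 11/31 = 20/31 = 0.6452
P(|0>) = |alpha|^2 = 0.3548

0.3548


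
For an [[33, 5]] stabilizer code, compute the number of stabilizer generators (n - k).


For an [[n,k]] stabilizer code:
Number of stabilizer generators = n - k
= 33 - 5
= 28

28


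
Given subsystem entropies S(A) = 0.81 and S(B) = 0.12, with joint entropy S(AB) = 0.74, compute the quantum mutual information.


I(A:B) = S(A) + S(B) - S(AB)
= 0.81 + 0.12 - 0.74
= 0.1900

0.1900


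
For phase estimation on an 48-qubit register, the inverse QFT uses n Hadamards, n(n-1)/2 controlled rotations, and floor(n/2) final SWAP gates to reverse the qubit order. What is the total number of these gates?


Hadamard gates: 48
Controlled rotations: n*(n-1)/2 = 48*47/2 = 1128
SWAP gates: floor(n/2) = floor(48/2) = 24
Total = 48 + 1128 + 24
= 1200

1200


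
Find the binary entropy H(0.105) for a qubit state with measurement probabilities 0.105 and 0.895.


S = -p*log2(p) - (1-p)*log2(1-p)
p = 0.1050, 1-p = 0.8950
= -0.1050 * log2(0.1050) - 0.8950 * log2(0.8950)
= -(-0.3414) - (-0.1432)
= 0.4846

0.4846


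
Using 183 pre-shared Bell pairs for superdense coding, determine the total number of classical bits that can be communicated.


Superdense coding allows 2 classical bits per shared entangled pair.
183 pair(s) -> 2 * 183 = 366 classical bits

366


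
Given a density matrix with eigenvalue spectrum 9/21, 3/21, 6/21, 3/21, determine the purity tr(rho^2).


tr(rho^2) = sum of eigenvalues squared
= (9/21)^2 + (3/21)^2 + (6/21)^2 + (3/21)^2
= (81 + 9 + 36 + 9) / 441
= 135/441
= 0.3061

0.3061


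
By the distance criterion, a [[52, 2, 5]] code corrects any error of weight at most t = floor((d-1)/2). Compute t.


Code parameters: [[52, 2, 5]], distance d = 5.
Number of correctable errors = floor((d-1)/2)
= floor((5 - 1)/2)
= floor(4/2)
= 2

2


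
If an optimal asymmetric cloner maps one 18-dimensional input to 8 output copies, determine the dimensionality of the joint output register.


Output space = H^(tensor 8) where dim(H) = 18
dim = 18^8
= 324 (after 2 factors)
= 5832 (after 3 factors)
= 104976 (after 4 factors)
= 1889568 (after 5 factors)
= 34012224 (after 6 factors)
= 612220032 (after 7 factors)
= 11019960576 (after 8 factors)
= 11019960576

11019960576


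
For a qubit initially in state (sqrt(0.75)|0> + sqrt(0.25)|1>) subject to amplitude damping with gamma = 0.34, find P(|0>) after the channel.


For amplitude damping with parameter gamma on state sqrt(a)|0> + sqrt(b)|1>:
alpha^2 = 0.75, beta^2 = 0.25
P(|0>) = alpha^2 + gamma * beta^2
= 0.75 + 0.34 * 0.25
= 0.75 + 0.0850
= 0.8350

0.8350


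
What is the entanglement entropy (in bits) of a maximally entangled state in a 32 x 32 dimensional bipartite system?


For a maximally entangled state in d x d:
S = log2(d) = log2(32)
= 5.0000

5.0000


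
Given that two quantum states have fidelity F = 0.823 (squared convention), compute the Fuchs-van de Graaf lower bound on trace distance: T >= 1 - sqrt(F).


Fuchs-van de Graaf (squared-fidelity convention): 1 - sqrt(F) <= T <= sqrt(1 - F).
Lower bound: T >= 1 - sqrt(F)
sqrt(F) = sqrt(0.823) = 0.9072
T >= 1 - 0.9072
T >= 0.0928

0.0928


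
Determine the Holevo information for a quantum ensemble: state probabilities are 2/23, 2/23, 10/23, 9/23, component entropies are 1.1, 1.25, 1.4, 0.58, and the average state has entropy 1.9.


chi = S(rho) - sum_i p_i * S(rho_i)
Weighted entropy = 2/23 * 1.1 + 2/23 * 1.25 + 10/23 * 1.4 + 9/23 * 0.58
= 1.0400
chi = 1.9 - 1.0400
= 0.8600

0.8600


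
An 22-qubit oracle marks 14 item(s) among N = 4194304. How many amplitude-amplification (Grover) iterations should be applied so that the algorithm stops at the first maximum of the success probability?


After j Grover iterations the success probability is P(j) = sin^2((2j+1)*theta), where sin(theta) = sqrt(k/N).
N = 2^22 = 4194304, k = 14
sin(theta) = sqrt(k/N) = 0.001826981146
theta = arcsin(sqrt(k/N)) = 0.001826982162 rad
P(j) reaches its first maximum when (2j+1)*theta is as close as possible to pi/2, i.e. j = round(pi/(4*theta) - 1/2).
pi/(4*theta) - 1/2 = 429.3882
(For comparison, the common estimate pi/4 * sqrt(N/k) = 429.8885; the exact maximiser is used here.)
Optimal iterations = 429

429


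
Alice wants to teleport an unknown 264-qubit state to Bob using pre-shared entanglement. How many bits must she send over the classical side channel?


Quantum teleportation requires 2 classical bits per qubit teleported.
264 qubit(s) -> 2 * 264 = 528 classical bits

528


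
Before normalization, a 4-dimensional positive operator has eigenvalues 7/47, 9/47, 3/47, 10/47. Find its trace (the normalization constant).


tr(M) = sum of eigenvalues
= 7/47 + 9/47 + 3/47 + 10/47
= 29/47
= 0.6170

0.6170


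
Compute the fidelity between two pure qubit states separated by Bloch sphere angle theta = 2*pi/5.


For states separated by angle theta on Bloch sphere:
F = cos^2(theta/2)
theta = 2*pi/5 = 1.2566
theta/2 = 0.6283
cos(theta/2) = 0.8090
F = 0.6545

0.6545


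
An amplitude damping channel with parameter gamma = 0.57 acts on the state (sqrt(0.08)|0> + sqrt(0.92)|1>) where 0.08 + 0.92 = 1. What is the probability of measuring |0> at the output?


For amplitude damping with parameter gamma on state sqrt(a)|0> + sqrt(b)|1>:
alpha^2 = 0.08, beta^2 = 0.92
P(|0>) = alpha^2 + gamma * beta^2
= 0.08 + 0.57 * 0.92
= 0.08 + 0.5244
= 0.6044

0.6044


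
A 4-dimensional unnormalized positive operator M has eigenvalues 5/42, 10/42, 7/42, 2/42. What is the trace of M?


tr(M) = sum of eigenvalues
= 5/42 + 10/42 + 7/42 + 2/42
= 24/42
= 0.5714

0.5714


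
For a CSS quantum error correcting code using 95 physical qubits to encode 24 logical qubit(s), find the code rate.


Code rate R = k/n
= 24/95
= 0.2526

0.2526


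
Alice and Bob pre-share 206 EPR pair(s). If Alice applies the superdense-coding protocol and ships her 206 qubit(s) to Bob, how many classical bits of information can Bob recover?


Superdense coding allows 2 classical bits per shared entangled pair.
206 pair(s) -> 2 * 206 = 412 classical bits

412


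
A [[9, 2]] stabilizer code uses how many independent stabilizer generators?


For an [[n,k]] stabilizer code:
Number of stabilizer generators = n - k
= 9 - 2
= 7

7


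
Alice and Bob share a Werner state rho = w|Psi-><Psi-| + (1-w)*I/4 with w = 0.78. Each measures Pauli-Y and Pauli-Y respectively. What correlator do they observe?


|Psi-> = (|01> - |10>)/sqrt(2)
For the pure Bell state, <Y_A Y_B> = -1 (Bell-state Pauli correlator).
The maximally-mixed part I/4 has tr(I/4 * P tensor P) = 0 for any traceless Pauli P.
So <Y_A Y_B>_rho = w * (-1) + (1 - w) * 0
= 0.78 * (-1)
= -0.7800

-0.7800


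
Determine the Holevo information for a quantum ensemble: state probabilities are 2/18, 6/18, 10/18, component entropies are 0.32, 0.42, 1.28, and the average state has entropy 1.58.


chi = S(rho) - sum_i p_i * S(rho_i)
Weighted entropy = 2/18 * 0.32 + 6/18 * 0.42 + 10/18 * 1.28
= 0.8867
chi = 1.58 - 0.8867
= 0.6933

0.6933


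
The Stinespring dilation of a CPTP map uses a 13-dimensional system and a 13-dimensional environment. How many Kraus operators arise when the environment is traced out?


Tracing out the environment in an orthonormal basis {|i>_E} gives Kraus operators K_i = <i|_E U |0>_E.
Number of Kraus operators = dim(H_env) = d_env
= 13

13


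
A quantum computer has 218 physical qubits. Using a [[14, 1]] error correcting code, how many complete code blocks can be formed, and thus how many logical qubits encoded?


Each code block uses 14 physical qubits for 1 logical qubit(s).
Number of complete blocks = floor(218 / 14) = 15
Logical qubits = 15 * 1
= 15

15


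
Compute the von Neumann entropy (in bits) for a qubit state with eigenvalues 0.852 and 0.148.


S = -p*log2(p) - (1-p)*log2(1-p)
p = 0.8520, 1-p = 0.1480
= -0.8520 * log2(0.8520) - 0.1480 * log2(0.1480)
= -(-0.1969) - (-0.4079)
= 0.6048

0.6048


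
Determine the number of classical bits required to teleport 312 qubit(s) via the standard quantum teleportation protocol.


Quantum teleportation requires 2 classical bits per qubit teleported.
312 qubit(s) -> 2 * 312 = 624 classical bits

624


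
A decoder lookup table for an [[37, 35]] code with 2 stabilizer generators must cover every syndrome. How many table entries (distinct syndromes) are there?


Each stabilizer generator gives a binary (+1 or -1) measurement outcome.
With 2 independent generators:
Total syndromes = 2^2
= 4

4


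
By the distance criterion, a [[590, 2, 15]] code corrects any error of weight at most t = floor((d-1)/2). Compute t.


Code parameters: [[590, 2, 15]], distance d = 15.
Number of correctable errors = floor((d-1)/2)
= floor((15 - 1)/2)
= floor(14/2)
= 7

7


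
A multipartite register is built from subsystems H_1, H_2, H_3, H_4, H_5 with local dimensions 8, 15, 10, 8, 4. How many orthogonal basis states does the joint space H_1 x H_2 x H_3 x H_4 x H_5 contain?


dim(H_1 x H_2 x H_3 x H_4 x H_5) = 8 * 15 * 10 * 8 * 4
= 120 * 10 * 8 * 4
= 1200 * 8 * 4
= 9600 * 4
= 38400

38400


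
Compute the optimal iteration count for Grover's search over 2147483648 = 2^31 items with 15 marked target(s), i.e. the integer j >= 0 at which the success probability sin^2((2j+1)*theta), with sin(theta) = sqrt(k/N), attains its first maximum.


After j Grover iterations the success probability is P(j) = sin^2((2j+1)*theta), where sin(theta) = sqrt(k/N).
N = 2^31 = 2147483648, k = 15
sin(theta) = sqrt(k/N) = 8.35758297e-05
theta = arcsin(sqrt(k/N)) = 8.357582979e-05 rad
P(j) reaches its first maximum when (2j+1)*theta is as close as possible to pi/2, i.e. j = round(pi/(4*theta) - 1/2).
pi/(4*theta) - 1/2 = 9396.9318
(For comparison, the common estimate pi/4 * sqrt(N/k) = 9397.4318; the exact maximiser is used here.)
Optimal iterations = 9397

9397


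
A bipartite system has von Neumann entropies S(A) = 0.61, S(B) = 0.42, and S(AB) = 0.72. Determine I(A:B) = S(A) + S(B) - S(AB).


I(A:B) = S(A) + S(B) - S(AB)
= 0.61 + 0.42 - 0.72
= 0.3100

0.3100


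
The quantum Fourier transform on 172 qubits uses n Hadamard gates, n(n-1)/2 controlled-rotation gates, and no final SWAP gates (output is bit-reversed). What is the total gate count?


Hadamard gates: 172
Controlled rotations: n*(n-1)/2 = 172*171/2 = 14706
SWAP gates: 0 (omitted)
Total = 172 + 14706
= 14878

14878


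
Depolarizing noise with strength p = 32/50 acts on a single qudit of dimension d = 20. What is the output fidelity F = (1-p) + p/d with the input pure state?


F = (1-p) + p/d
= (1 - 0.6400) + 0.6400/20
= 0.3600 + 0.0320
= 0.3920

0.3920


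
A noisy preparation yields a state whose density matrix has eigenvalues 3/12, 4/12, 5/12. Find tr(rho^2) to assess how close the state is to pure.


tr(rho^2) = sum of eigenvalues squared
= (3/12)^2 + (4/12)^2 + (5/12)^2
= (9 + 16 + 25) / 144
= 50/144
= 0.3472

0.3472


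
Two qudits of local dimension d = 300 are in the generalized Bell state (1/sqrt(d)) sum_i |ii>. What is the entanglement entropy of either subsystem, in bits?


For a maximally entangled state in d x d:
S = log2(d) = log2(300)
= 8.2288

8.2288


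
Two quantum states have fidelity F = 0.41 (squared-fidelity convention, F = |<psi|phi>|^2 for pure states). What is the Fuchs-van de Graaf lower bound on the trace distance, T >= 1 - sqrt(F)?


Fuchs-van de Graaf (squared-fidelity convention): 1 - sqrt(F) <= T <= sqrt(1 - F).
Lower bound: T >= 1 - sqrt(F)
sqrt(F) = sqrt(0.41) = 0.6403
T >= 1 - 0.6403
T >= 0.3597

0.3597


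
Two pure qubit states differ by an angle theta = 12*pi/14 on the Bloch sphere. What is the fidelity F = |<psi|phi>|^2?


For states separated by angle theta on Bloch sphere:
F = cos^2(theta/2)
theta = 12*pi/14 = 2.6928
theta/2 = 1.3464
cos(theta/2) = 0.2225
F = 0.0495

0.0495


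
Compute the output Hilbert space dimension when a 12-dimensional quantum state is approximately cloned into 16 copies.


Output space = H^(tensor 16) where dim(H) = 12
dim = 12^16
= 144 (after 2 factors)
= 1728 (after 3 factors)
= 20736 (after 4 factors)
= 248832 (after 5 factors)
= 2985984 (after 6 factors)
= 35831808 (after 7 factors)
= 429981696 (after 8 factors)
= 5159780352 (after 9 factors)
= 61917364224 (after 10 factors)
= 743008370688 (after 11 factors)
= 8916100448256 (after 12 factors)
= 106993205379072 (after 13 factors)
= 1283918464548864 (after 14 factors)
= 15407021574586368 (after 15 factors)
= 184884258895036416 (after 16 factors)
= 184884258895036416

184884258895036416


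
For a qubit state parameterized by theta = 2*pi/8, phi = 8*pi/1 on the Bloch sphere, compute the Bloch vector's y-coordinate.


theta = 0.7854, phi = 25.1327
r_y = sin(theta)*sin(phi) = 0.7071 * 0.0000
r_y = 0.0000

0.0000


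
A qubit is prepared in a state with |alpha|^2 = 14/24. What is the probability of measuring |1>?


|alpha|^2 = 14/24 = 0.5833
|beta|^2 = 1 - 14/24 = 10/24 = 0.4167
P(|1>) = |beta|^2 = 0.4167

0.4167


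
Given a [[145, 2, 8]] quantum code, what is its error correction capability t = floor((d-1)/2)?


Code parameters: [[145, 2, 8]], distance d = 8.
Number of correctable errors = floor((d-1)/2)
= floor((8 - 1)/2)
= floor(7/2)
= 3

3


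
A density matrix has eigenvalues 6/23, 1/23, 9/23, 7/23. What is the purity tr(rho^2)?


tr(rho^2) = sum of eigenvalues squared
= (6/23)^2 + (1/23)^2 + (9/23)^2 + (7/23)^2
= (36 + 1 + 81 + 49) / 529
= 167/529
= 0.3157

0.3157


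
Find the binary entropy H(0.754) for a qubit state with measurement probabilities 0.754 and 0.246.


S = -p*log2(p) - (1-p)*log2(1-p)
p = 0.7540, 1-p = 0.2460
= -0.7540 * log2(0.7540) - 0.2460 * log2(0.2460)
= -(-0.3072) - (-0.4977)
= 0.8049

0.8049


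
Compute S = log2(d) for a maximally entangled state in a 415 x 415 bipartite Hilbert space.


For a maximally entangled state in d x d:
S = log2(d) = log2(415)
= 8.6970

8.6970


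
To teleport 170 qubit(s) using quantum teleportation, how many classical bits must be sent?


Quantum teleportation requires 2 classical bits per qubit teleported.
170 qubit(s) -> 2 * 170 = 340 classical bits

340


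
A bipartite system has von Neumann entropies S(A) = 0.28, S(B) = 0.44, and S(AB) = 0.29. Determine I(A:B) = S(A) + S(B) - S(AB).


I(A:B) = S(A) + S(B) - S(AB)
= 0.28 + 0.44 - 0.29
= 0.4300

0.4300


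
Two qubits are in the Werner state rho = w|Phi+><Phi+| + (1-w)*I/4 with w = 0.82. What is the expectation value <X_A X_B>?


|Phi+> = (|00> + |11>)/sqrt(2)
For the pure Bell state, <X_A X_B> = +1 (Bell-state Pauli correlator).
The maximally-mixed part I/4 has tr(I/4 * P tensor P) = 0 for any traceless Pauli P.
So <X_A X_B>_rho = w * (+1) + (1 - w) * 0
= 0.82 * (+1)
= 0.8200

0.8200


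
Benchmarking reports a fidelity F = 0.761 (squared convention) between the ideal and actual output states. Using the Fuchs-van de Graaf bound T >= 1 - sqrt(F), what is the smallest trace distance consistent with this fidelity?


Fuchs-van de Graaf (squared-fidelity convention): 1 - sqrt(F) <= T <= sqrt(1 - F).
Lower bound: T >= 1 - sqrt(F)
sqrt(F) = sqrt(0.761) = 0.8724
T >= 1 - 0.8724
T >= 0.1276

0.1276


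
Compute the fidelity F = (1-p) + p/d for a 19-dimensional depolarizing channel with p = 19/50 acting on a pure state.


F = (1-p) + p/d
= (1 - 0.3800) + 0.3800/19
= 0.6200 + 0.0200
= 0.6400

0.6400


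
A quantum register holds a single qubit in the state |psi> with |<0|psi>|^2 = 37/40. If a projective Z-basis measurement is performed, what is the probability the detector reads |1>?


|alpha|^2 = 37/40 = 0.9250
|beta|^2 = 1 - 37/40 = 3/40 = 0.0750
P(|1>) = |beta|^2 = 0.0750

0.0750


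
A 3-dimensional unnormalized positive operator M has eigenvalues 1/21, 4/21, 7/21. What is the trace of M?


tr(M) = sum of eigenvalues
= 1/21 + 4/21 + 7/21
= 12/21
= 0.5714

0.5714


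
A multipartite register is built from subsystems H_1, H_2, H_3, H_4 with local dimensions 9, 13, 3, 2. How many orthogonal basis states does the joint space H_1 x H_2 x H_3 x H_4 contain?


dim(H_1 x H_2 x H_3 x H_4) = 9 * 13 * 3 * 2
= 117 * 3 * 2
= 351 * 2
= 702

702


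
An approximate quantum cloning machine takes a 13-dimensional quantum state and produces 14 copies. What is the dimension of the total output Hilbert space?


Output space = H^(tensor 14) where dim(H) = 13
dim = 13^14
= 169 (after 2 factors)
= 2197 (after 3 factors)
= 28561 (after 4 factors)
= 371293 (after 5 factors)
= 4826809 (after 6 factors)
= 62748517 (after 7 factors)
= 815730721 (after 8 factors)
= 10604499373 (after 9 factors)
= 137858491849 (after 10 factors)
= 1792160394037 (after 11 factors)
= 23298085122481 (after 12 factors)
= 302875106592253 (after 13 factors)
= 3937376385699289 (after 14 factors)
= 3937376385699289

3937376385699289


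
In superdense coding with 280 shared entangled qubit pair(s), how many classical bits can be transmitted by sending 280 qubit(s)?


Superdense coding allows 2 classical bits per shared entangled pair.
280 pair(s) -> 2 * 280 = 560 classical bits

560


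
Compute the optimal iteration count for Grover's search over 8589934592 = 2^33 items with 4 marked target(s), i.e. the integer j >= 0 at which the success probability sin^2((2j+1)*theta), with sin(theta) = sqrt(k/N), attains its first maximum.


After j Grover iterations the success probability is P(j) = sin^2((2j+1)*theta), where sin(theta) = sqrt(k/N).
N = 2^33 = 8589934592, k = 4
sin(theta) = sqrt(k/N) = 2.157918644e-05
theta = arcsin(sqrt(k/N)) = 2.157918644e-05 rad
P(j) reaches its first maximum when (2j+1)*theta is as close as possible to pi/2, i.e. j = round(pi/(4*theta) - 1/2).
pi/(4*theta) - 1/2 = 36395.5970
(For comparison, the common estimate pi/4 * sqrt(N/k) = 36396.0970; the exact maximiser is used here.)
Optimal iterations = 36396

36396


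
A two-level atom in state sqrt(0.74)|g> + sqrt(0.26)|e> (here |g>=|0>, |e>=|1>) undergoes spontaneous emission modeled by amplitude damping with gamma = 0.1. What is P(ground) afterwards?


For amplitude damping with parameter gamma on state sqrt(a)|0> + sqrt(b)|1>:
alpha^2 = 0.74, beta^2 = 0.26
P(|0>) = alpha^2 + gamma * beta^2
= 0.74 + 0.1 * 0.26
= 0.74 + 0.0260
= 0.7660

0.7660


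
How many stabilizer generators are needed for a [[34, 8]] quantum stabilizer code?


For an [[n,k]] stabilizer code:
Number of stabilizer generators = n - k
= 34 - 8
= 26

26


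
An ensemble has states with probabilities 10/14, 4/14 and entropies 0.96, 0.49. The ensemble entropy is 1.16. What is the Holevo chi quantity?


chi = S(rho) - sum_i p_i * S(rho_i)
Weighted entropy = 10/14 * 0.96 + 4/14 * 0.49
= 0.8257
chi = 1.16 - 0.8257
= 0.3343

0.3343


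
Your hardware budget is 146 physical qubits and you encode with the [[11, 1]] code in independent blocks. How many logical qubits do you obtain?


Each code block uses 11 physical qubits for 1 logical qubit(s).
Number of complete blocks = floor(146 / 11) = 13
Logical qubits = 13 * 1
= 13

13


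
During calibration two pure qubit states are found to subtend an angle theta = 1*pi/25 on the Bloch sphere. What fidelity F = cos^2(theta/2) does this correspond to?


For states separated by angle theta on Bloch sphere:
F = cos^2(theta/2)
theta = 1*pi/25 = 0.1257
theta/2 = 0.0628
cos(theta/2) = 0.9980
F = 0.9961

0.9961


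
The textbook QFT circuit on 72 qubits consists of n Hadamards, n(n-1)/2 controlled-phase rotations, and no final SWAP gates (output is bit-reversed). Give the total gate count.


Hadamard gates: 72
Controlled rotations: n*(n-1)/2 = 72*71/2 = 2556
SWAP gates: 0 (omitted)
Total = 72 + 2556
= 2628

2628


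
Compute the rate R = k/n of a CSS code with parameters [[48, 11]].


Code rate R = k/n
= 11/48
= 0.2292

0.2292


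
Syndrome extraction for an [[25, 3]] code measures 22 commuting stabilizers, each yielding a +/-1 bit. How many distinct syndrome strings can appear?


Each stabilizer generator gives a binary (+1 or -1) measurement outcome.
With 22 independent generators:
Total syndromes = 2^22
= 4194304

4194304


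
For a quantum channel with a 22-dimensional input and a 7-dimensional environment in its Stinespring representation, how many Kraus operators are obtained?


Tracing out the environment in an orthonormal basis {|i>_E} gives Kraus operators K_i = <i|_E U |0>_E.
Number of Kraus operators = dim(H_env) = d_env
= 7

7


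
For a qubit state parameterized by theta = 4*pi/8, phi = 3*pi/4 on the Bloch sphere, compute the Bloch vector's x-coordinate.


theta = 1.5708, phi = 2.3562
r_x = sin(theta)*cos(phi) = 1.0000 * -0.7071
r_x = -0.7071

-0.7071


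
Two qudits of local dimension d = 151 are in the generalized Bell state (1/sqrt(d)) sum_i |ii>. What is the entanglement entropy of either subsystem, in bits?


For a maximally entangled state in d x d:
S = log2(d) = log2(151)
= 7.2384

7.2384


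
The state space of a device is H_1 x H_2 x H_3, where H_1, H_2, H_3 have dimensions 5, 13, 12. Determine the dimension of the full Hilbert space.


dim(H_1 x H_2 x H_3) = 5 * 13 * 12
= 65 * 12
= 780

780


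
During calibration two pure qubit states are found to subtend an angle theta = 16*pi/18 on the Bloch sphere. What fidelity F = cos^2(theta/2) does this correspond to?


For states separated by angle theta on Bloch sphere:
F = cos^2(theta/2)
theta = 16*pi/18 = 2.7925
theta/2 = 1.3963
cos(theta/2) = 0.1736
F = 0.0302

0.0302


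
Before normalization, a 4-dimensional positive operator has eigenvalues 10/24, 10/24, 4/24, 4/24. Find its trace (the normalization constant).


tr(M) = sum of eigenvalues
= 10/24 + 10/24 + 4/24 + 4/24
= 28/24
= 1.1667

1.1667


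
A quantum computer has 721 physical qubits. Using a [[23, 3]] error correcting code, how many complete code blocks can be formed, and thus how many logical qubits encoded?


Each code block uses 23 physical qubits for 3 logical qubit(s).
Number of complete blocks = floor(721 / 23) = 31
Logical qubits = 31 * 3
= 93

93


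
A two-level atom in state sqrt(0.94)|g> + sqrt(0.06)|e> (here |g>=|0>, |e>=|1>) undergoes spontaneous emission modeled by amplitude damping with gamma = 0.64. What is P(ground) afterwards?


For amplitude damping with parameter gamma on state sqrt(a)|0> + sqrt(b)|1>:
alpha^2 = 0.94, beta^2 = 0.06
P(|0>) = alpha^2 + gamma * beta^2
= 0.94 + 0.64 * 0.06
= 0.94 + 0.0384
= 0.9784

0.9784


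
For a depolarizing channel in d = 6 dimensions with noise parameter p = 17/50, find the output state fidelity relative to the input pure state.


F = (1-p) + p/d
= (1 - 0.3400) + 0.3400/6
= 0.6600 + 0.0567
= 0.7167

0.7167


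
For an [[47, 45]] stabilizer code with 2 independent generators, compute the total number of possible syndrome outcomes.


Each stabilizer generator gives a binary (+1 or -1) measurement outcome.
With 2 independent generators:
Total syndromes = 2^2
= 4

4


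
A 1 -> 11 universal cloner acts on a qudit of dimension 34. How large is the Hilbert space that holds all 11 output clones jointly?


Output space = H^(tensor 11) where dim(H) = 34
dim = 34^11
= 1156 (after 2 factors)
= 39304 (after 3 factors)
= 1336336 (after 4 factors)
= 45435424 (after 5 factors)
= 1544804416 (after 6 factors)
= 52523350144 (after 7 factors)
= 1785793904896 (after 8 factors)
= 60716992766464 (after 9 factors)
= 2064377754059776 (after 10 factors)
= 70188843638032384 (after 11 factors)
= 70188843638032384

70188843638032384


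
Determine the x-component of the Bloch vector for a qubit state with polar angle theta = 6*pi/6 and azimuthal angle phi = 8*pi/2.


theta = 3.1416, phi = 12.5664
r_x = sin(theta)*cos(phi) = 0.0000 * 1.0000
r_x = 0.0000

0.0000


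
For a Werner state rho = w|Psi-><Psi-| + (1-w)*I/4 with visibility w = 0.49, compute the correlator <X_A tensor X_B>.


|Psi-> = (|01> - |10>)/sqrt(2)
For the pure Bell state, <X_A X_B> = -1 (Bell-state Pauli correlator).
The maximally-mixed part I/4 has tr(I/4 * P tensor P) = 0 for any traceless Pauli P.
So <X_A X_B>_rho = w * (-1) + (1 - w) * 0
= 0.49 * (-1)
= -0.4900

-0.4900


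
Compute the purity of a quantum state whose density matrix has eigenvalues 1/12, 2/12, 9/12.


tr(rho^2) = sum of eigenvalues squared
= (1/12)^2 + (2/12)^2 + (9/12)^2
= (1 + 4 + 81) / 144
= 86/144
= 0.5972

0.5972


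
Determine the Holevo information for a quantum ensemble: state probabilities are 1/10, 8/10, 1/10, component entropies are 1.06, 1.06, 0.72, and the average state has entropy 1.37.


chi = S(rho) - sum_i p_i * S(rho_i)
Weighted entropy = 1/10 * 1.06 + 8/10 * 1.06 + 1/10 * 0.72
= 1.0260
chi = 1.37 - 1.0260
= 0.3440

0.3440


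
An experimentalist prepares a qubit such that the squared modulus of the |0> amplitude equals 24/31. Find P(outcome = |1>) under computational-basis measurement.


|alpha|^2 = 24/31 = 0.7742
|beta|^2 = 1 - 24/31 = 7/31 = 0.2258
P(|1>) = |beta|^2 = 0.2258

0.2258


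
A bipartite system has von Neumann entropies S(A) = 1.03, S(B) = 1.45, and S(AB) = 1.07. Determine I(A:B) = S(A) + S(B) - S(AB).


I(A:B) = S(A) + S(B) - S(AB)
= 1.03 + 1.45 - 1.07
= 1.4100

1.4100


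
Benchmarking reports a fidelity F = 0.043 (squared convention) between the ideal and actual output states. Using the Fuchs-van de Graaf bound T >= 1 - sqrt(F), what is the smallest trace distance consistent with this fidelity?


Fuchs-van de Graaf (squared-fidelity convention): 1 - sqrt(F) <= T <= sqrt(1 - F).
Lower bound: T >= 1 - sqrt(F)
sqrt(F) = sqrt(0.043) = 0.2074
T >= 1 - 0.2074
T >= 0.7926

0.7926


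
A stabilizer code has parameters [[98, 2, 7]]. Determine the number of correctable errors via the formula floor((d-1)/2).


Code parameters: [[98, 2, 7]], distance d = 7.
Number of correctable errors = floor((d-1)/2)
= floor((7 - 1)/2)
= floor(6/2)
= 3

3


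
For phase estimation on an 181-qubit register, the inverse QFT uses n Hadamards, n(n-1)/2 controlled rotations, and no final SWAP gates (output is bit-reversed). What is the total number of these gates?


Hadamard gates: 181
Controlled rotations: n*(n-1)/2 = 181*180/2 = 16290
SWAP gates: 0 (omitted)
Total = 181 + 16290
= 16471

16471


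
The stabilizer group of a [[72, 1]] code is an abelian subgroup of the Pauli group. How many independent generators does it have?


For an [[n,k]] stabilizer code:
Number of stabilizer generators = n - k
= 72 - 1
= 71

71


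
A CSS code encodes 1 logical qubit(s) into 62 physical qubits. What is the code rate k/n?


Code rate R = k/n
= 1/62
= 0.0161

0.0161


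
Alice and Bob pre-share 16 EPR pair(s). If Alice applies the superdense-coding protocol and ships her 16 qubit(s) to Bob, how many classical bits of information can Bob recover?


Superdense coding allows 2 classical bits per shared entangled pair.
16 pair(s) -> 2 * 16 = 32 classical bits

32


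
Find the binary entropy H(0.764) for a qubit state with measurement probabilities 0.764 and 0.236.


S = -p*log2(p) - (1-p)*log2(1-p)
p = 0.7640, 1-p = 0.2360
= -0.7640 * log2(0.7640) - 0.2360 * log2(0.2360)
= -(-0.2967) - (-0.4916)
= 0.7883

0.7883


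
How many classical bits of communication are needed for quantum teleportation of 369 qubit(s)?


Quantum teleportation requires 2 classical bits per qubit teleported.
369 qubit(s) -> 2 * 369 = 738 classical bits

738


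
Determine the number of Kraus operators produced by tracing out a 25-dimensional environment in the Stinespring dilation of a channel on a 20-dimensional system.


Tracing out the environment in an orthonormal basis {|i>_E} gives Kraus operators K_i = <i|_E U |0>_E.
Number of Kraus operators = dim(H_env) = d_env
= 25

25


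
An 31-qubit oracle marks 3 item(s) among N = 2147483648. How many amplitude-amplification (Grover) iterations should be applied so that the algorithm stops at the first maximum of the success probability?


After j Grover iterations the success probability is P(j) = sin^2((2j+1)*theta), where sin(theta) = sqrt(k/N).
N = 2^31 = 2147483648, k = 3
sin(theta) = sqrt(k/N) = 3.73762473e-05
theta = arcsin(sqrt(k/N)) = 3.73762473e-05 rad
P(j) reaches its first maximum when (2j+1)*theta is as close as possible to pi/2, i.e. j = round(pi/(4*theta) - 1/2).
pi/(4*theta) - 1/2 = 21012.7964
(For comparison, the common estimate pi/4 * sqrt(N/k) = 21013.2964; the exact maximiser is used here.)
Optimal iterations = 21013

21013


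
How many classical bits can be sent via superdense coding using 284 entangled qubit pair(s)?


Superdense coding allows 2 classical bits per shared entangled pair.
284 pair(s) -> 2 * 284 = 568 classical bits

568


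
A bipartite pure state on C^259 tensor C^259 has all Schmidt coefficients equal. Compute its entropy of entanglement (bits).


For a maximally entangled state in d x d:
S = log2(d) = log2(259)
= 8.0168

8.0168


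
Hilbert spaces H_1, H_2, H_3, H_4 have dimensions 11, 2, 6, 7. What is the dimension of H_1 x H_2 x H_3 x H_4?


dim(H_1 x H_2 x H_3 x H_4) = 11 * 2 * 6 * 7
= 22 * 6 * 7
= 132 * 7
= 924

924


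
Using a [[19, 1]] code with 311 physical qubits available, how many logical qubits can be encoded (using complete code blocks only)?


Each code block uses 19 physical qubits for 1 logical qubit(s).
Number of complete blocks = floor(311 / 19) = 16
Logical qubits = 16 * 1
= 16

16


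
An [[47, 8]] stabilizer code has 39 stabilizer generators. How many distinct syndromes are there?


Each stabilizer generator gives a binary (+1 or -1) measurement outcome.
With 39 independent generators:
Total syndromes = 2^39
= 549755813888

549755813888


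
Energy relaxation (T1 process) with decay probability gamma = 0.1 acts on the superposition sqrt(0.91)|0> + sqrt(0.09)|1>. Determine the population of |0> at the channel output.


For amplitude damping with parameter gamma on state sqrt(a)|0> + sqrt(b)|1>:
alpha^2 = 0.91, beta^2 = 0.09
P(|0>) = alpha^2 + gamma * beta^2
= 0.91 + 0.1 * 0.09
= 0.91 + 0.0090
= 0.9190

0.9190


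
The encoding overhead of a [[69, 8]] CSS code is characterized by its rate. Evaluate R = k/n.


Code rate R = k/n
= 8/69
= 0.1159

0.1159


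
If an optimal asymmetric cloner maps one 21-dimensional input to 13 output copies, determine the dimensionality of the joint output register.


Output space = H^(tensor 13) where dim(H) = 21
dim = 21^13
= 441 (after 2 factors)
= 9261 (after 3 factors)
= 194481 (after 4 factors)
= 4084101 (after 5 factors)
= 85766121 (after 6 factors)
= 1801088541 (after 7 factors)
= 37822859361 (after 8 factors)
= 794280046581 (after 9 factors)
= 16679880978201 (after 10 factors)
= 350277500542221 (after 11 factors)
= 7355827511386641 (after 12 factors)
= 154472377739119461 (after 13 factors)
= 154472377739119461

154472377739119461


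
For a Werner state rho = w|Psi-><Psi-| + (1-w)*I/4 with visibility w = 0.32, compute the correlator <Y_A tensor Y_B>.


|Psi-> = (|01> - |10>)/sqrt(2)
For the pure Bell state, <Y_A Y_B> = -1 (Bell-state Pauli correlator).
The maximally-mixed part I/4 has tr(I/4 * P tensor P) = 0 for any traceless Pauli P.
So <Y_A Y_B>_rho = w * (-1) + (1 - w) * 0
= 0.32 * (-1)
= -0.3200

-0.3200


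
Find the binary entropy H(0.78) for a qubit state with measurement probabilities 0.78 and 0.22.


S = -p*log2(p) - (1-p)*log2(1-p)
p = 0.7800, 1-p = 0.2200
= -0.7800 * log2(0.7800) - 0.2200 * log2(0.2200)
= -(-0.2796) - (-0.4806)
= 0.7602

0.7602


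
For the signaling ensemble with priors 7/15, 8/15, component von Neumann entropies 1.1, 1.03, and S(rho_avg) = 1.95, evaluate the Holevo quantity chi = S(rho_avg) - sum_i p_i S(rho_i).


chi = S(rho) - sum_i p_i * S(rho_i)
Weighted entropy = 7/15 * 1.1 + 8/15 * 1.03
= 1.0627
chi = 1.95 - 1.0627
= 0.8873

0.8873


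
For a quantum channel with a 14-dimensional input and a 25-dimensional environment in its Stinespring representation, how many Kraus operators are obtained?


Tracing out the environment in an orthonormal basis {|i>_E} gives Kraus operators K_i = <i|_E U |0>_E.
Number of Kraus operators = dim(H_env) = d_env
= 25

25


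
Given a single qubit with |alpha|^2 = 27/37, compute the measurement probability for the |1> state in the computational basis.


|alpha|^2 = 27/37 = 0.7297
|beta|^2 = 1 - 27/37 = 10/37 = 0.2703
P(|1>) = |beta|^2 = 0.2703

0.2703


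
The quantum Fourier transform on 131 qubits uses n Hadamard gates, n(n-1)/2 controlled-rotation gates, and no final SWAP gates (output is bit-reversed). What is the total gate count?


Hadamard gates: 131
Controlled rotations: n*(n-1)/2 = 131*130/2 = 8515
SWAP gates: 0 (omitted)
Total = 131 + 8515
= 8646

8646


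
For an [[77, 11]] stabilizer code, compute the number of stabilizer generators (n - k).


For an [[n,k]] stabilizer code:
Number of stabilizer generators = n - k
= 77 - 11
= 66

66


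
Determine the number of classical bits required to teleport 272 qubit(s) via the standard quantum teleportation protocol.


Quantum teleportation requires 2 classical bits per qubit teleported.
272 qubit(s) -> 2 * 272 = 544 classical bits

544


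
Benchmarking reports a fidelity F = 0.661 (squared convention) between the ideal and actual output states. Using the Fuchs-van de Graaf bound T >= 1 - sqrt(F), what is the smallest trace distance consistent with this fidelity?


Fuchs-van de Graaf (squared-fidelity convention): 1 - sqrt(F) <= T <= sqrt(1 - F).
Lower bound: T >= 1 - sqrt(F)
sqrt(F) = sqrt(0.661) = 0.8130
T >= 1 - 0.8130
T >= 0.1870

0.1870


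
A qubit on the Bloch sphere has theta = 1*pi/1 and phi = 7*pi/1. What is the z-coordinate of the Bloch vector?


theta = 3.1416, phi = 21.9911
r_z = cos(theta) = -1.0000

-1.0000
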